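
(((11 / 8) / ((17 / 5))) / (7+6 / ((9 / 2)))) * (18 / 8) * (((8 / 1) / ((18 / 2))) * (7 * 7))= 1617 / 340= 4.76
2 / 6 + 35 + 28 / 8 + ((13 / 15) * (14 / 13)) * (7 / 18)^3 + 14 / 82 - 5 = 61079291 / 1793340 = 34.06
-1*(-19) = 19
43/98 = 0.44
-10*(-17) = 170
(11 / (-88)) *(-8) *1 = 1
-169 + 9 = -160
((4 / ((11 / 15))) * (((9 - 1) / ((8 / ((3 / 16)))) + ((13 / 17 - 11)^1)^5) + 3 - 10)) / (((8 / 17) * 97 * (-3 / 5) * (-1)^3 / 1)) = -63801746959925 / 2851741024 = -22372.91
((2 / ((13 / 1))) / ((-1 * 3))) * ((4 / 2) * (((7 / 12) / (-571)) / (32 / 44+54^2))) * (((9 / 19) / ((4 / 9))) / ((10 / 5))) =693 / 36200248864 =0.00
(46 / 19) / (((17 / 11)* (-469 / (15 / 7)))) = -7590 / 1060409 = -0.01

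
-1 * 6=-6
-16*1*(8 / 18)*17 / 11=-10.99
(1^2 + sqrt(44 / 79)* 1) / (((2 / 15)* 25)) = 3* sqrt(869) / 395 + 3 / 10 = 0.52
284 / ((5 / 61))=17324 / 5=3464.80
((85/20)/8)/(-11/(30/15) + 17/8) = -17/108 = -0.16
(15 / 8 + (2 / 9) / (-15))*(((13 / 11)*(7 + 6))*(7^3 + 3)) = 58737133 / 5940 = 9888.41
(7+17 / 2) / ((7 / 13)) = 403 / 14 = 28.79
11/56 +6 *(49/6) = 2755/56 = 49.20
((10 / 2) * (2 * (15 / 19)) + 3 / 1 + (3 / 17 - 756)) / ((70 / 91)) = -1563978 / 1615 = -968.41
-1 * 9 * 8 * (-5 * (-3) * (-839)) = 906120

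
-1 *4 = -4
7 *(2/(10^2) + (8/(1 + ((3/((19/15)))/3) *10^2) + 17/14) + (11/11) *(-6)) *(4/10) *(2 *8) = -209.02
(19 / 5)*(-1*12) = -228 / 5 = -45.60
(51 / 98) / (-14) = -51 / 1372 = -0.04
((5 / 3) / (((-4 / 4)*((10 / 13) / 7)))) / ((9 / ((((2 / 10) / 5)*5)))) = -91 / 270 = -0.34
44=44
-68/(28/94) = -228.29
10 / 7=1.43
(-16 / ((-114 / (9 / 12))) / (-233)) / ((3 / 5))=-10 / 13281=-0.00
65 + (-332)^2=110289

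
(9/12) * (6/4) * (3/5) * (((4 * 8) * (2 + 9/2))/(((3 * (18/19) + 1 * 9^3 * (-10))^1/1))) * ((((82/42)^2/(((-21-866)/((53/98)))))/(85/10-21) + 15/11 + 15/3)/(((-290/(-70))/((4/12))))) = -8285256917431/839847088426500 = -0.01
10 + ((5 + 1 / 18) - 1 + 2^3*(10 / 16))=343 / 18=19.06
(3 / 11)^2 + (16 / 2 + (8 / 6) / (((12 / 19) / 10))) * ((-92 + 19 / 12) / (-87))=17240617 / 568458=30.33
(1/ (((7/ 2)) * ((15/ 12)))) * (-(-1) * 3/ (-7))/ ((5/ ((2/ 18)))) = -8/ 3675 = -0.00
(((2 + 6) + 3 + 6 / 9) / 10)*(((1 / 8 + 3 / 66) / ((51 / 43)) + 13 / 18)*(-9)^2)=244839 / 2992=81.83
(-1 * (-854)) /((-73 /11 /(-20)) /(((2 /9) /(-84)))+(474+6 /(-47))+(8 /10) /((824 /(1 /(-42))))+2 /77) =2.45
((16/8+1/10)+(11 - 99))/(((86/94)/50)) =-201865/43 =-4694.53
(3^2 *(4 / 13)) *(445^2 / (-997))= -7128900 / 12961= -550.03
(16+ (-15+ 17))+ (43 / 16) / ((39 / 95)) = 15317 / 624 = 24.55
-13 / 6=-2.17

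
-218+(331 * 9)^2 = 8874223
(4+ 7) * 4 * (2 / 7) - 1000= -6912 / 7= -987.43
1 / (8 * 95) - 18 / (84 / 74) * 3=-253073 / 5320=-47.57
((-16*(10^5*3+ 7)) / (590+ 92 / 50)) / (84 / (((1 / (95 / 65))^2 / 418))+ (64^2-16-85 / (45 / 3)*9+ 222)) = -5070118300 / 49543854849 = -0.10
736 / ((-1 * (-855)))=736 / 855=0.86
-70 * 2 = -140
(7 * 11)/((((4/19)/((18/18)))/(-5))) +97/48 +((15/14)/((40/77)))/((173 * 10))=-151691491/83040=-1826.73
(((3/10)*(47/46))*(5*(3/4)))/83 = 423/30544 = 0.01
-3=-3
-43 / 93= -0.46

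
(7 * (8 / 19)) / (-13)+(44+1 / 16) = 173239 / 3952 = 43.84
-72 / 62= -1.16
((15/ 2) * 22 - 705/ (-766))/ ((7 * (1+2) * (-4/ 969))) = -41051685/ 21448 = -1914.01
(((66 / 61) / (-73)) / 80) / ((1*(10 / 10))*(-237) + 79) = 33 / 28142960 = 0.00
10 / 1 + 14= 24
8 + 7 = 15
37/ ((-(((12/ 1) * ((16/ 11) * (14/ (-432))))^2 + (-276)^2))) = -362637/ 746604112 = -0.00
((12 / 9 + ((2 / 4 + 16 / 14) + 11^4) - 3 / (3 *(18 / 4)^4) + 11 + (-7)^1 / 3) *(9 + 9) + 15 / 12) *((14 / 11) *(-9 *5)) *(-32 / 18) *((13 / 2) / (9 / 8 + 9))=11197971297760 / 649539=17239875.20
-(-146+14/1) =132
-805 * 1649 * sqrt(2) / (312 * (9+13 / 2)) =-388.19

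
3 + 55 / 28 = 139 / 28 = 4.96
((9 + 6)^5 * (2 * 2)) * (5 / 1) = 15187500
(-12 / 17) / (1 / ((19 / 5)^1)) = -228 / 85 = -2.68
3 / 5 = 0.60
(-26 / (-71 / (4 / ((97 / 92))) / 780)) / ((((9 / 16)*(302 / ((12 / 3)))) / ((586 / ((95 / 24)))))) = 74638360576 / 19758803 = 3777.47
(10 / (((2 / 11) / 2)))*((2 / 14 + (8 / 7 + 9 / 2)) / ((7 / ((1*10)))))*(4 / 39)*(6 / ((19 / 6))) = 2138400 / 12103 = 176.68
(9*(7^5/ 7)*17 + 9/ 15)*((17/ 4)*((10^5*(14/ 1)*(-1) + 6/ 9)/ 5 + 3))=-10928647301864/ 25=-437145892074.56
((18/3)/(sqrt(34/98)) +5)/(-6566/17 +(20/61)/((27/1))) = -34587 * sqrt(17)/5406931 - 139995/10813862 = -0.04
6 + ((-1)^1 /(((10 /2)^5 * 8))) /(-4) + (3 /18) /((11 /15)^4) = 9628364641 /1464100000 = 6.58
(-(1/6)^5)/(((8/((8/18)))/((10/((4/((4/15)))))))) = -1/209952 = -0.00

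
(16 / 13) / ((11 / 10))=160 / 143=1.12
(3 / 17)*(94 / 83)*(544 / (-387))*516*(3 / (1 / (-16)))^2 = -27721728 / 83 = -333996.72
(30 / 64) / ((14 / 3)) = 45 / 448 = 0.10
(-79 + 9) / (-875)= 2 / 25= 0.08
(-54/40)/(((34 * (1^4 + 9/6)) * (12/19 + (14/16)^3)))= -65664/5380925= -0.01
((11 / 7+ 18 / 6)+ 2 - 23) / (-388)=115 / 2716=0.04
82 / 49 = 1.67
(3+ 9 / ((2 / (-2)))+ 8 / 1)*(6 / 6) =2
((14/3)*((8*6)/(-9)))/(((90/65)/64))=-93184/81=-1150.42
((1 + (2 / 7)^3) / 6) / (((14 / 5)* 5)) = 117 / 9604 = 0.01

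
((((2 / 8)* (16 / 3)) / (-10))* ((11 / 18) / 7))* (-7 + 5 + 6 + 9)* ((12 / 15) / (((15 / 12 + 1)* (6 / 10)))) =-2288 / 25515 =-0.09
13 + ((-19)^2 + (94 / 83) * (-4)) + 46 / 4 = 380.97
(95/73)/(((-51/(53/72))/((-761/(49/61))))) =233729735/13134744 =17.79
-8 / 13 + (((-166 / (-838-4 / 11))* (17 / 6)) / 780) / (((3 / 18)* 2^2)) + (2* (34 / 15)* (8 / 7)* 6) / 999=-1303797035 / 2235634128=-0.58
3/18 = 1/6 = 0.17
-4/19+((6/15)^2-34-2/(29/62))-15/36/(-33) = -208997741/5454900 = -38.31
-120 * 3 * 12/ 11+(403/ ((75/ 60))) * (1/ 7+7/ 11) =-10896/ 77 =-141.51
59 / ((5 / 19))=1121 / 5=224.20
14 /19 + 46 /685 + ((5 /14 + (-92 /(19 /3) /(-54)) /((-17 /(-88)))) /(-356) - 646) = -6403370257547 /9924614280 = -645.20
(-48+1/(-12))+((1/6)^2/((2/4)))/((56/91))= -6911/144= -47.99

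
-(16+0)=-16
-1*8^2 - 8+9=-63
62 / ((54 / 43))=1333 / 27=49.37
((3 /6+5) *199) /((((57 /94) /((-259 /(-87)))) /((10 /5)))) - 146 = 52569380 /4959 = 10600.80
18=18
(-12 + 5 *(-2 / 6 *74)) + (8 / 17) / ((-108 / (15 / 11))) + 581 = 750047 / 1683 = 445.66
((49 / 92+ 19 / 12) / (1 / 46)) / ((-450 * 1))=-146 / 675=-0.22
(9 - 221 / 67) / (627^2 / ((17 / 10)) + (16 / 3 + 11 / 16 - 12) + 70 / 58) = 9039648 / 366640264183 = 0.00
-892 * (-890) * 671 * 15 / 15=532693480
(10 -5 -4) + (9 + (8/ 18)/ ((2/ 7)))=11.56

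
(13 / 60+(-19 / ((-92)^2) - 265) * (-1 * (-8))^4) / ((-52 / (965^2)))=19438408164.92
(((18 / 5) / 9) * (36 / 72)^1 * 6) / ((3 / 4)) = 8 / 5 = 1.60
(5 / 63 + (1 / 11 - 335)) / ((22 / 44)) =-669.66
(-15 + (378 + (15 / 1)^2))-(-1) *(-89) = 499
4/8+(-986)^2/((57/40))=77775737/114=682243.31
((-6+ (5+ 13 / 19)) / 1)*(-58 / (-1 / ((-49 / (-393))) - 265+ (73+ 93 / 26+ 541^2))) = 443352 / 7079881175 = 0.00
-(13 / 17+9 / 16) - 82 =-22665 / 272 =-83.33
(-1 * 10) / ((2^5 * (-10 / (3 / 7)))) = 3 / 224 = 0.01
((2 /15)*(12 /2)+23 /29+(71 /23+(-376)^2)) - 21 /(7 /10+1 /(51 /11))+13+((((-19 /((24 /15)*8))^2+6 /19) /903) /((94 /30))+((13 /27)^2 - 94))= 176599532535249075242147 /1250023419175587840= 141276.98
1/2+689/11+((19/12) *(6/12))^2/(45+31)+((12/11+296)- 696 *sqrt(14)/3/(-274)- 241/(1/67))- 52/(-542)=-108426375745/6868224+116 *sqrt(14)/137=-15783.50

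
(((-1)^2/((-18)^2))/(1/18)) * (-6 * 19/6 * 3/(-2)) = 19/12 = 1.58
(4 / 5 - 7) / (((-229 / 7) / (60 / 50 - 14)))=-13888 / 5725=-2.43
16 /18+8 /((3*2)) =20 /9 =2.22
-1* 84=-84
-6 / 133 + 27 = 26.95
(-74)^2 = 5476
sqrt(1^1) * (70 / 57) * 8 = 560 / 57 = 9.82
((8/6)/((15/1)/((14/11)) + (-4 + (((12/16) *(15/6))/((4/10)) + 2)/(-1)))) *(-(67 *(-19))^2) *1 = -725996992/369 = -1967471.52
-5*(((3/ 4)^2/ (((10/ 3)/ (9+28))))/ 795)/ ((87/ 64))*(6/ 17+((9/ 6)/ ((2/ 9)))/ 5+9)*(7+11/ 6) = -2.73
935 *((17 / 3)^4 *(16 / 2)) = 624737080 / 81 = 7712803.46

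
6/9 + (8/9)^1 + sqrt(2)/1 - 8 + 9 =sqrt(2) + 23/9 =3.97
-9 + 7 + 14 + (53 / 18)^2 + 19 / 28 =24209 / 1134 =21.35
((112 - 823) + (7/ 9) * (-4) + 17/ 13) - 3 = -83749/ 117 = -715.80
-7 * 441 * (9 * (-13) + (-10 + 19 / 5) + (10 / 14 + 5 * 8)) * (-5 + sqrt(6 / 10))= -1273167 + 1273167 * sqrt(15) / 25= -1075928.82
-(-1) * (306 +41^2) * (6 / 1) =11922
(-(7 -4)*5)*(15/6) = -75/2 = -37.50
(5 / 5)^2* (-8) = -8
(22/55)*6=12/5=2.40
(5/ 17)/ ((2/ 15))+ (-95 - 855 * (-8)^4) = -119073875/ 34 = -3502172.79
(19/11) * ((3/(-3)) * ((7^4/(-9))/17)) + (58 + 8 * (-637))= -8433335/1683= -5010.89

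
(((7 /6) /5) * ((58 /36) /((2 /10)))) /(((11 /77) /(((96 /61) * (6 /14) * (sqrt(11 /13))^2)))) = 17864 /2379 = 7.51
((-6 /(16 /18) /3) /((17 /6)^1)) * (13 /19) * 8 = -1404 /323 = -4.35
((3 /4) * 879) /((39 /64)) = 14064 /13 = 1081.85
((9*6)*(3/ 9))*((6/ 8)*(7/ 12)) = 63/ 8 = 7.88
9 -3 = 6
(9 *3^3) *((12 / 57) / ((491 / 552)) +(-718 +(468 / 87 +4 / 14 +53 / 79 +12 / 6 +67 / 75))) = -643969421469954 / 3740229325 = -172173.78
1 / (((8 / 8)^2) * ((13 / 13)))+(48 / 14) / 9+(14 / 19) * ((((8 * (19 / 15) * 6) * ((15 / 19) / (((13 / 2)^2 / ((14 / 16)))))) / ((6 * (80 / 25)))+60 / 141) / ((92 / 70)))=480670481 / 291571644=1.65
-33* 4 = -132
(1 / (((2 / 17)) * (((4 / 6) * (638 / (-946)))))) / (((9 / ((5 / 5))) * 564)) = -731 / 196272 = -0.00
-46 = -46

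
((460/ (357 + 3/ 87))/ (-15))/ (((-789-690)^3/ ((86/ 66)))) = 1978/ 57176805005793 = 0.00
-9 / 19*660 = -5940 / 19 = -312.63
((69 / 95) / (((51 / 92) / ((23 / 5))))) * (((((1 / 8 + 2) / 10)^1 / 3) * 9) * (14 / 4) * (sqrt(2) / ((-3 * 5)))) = -85169 * sqrt(2) / 95000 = -1.27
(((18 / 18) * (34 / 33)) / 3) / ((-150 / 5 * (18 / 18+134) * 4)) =-17 / 801900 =-0.00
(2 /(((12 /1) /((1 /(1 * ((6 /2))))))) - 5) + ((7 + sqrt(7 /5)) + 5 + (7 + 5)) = sqrt(35) /5 + 343 /18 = 20.24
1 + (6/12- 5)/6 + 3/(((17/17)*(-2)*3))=-1/4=-0.25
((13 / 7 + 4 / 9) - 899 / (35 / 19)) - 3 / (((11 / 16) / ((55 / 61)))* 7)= -9344044 / 19215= -486.29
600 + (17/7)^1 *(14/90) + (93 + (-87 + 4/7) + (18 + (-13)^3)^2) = 1495824104/315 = 4748647.95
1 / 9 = 0.11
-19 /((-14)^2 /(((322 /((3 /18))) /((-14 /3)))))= 3933 /98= 40.13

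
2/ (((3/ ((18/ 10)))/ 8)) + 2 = 58/ 5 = 11.60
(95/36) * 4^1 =95/9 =10.56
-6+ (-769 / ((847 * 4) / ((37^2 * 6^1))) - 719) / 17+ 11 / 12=-27135953 / 172788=-157.05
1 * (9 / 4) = 9 / 4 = 2.25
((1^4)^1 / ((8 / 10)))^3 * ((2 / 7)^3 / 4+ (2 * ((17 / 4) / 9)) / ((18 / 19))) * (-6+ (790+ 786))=10934755625 / 3556224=3074.82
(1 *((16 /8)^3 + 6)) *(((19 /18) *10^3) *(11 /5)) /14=20900 /9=2322.22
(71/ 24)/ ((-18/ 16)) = -71/ 27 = -2.63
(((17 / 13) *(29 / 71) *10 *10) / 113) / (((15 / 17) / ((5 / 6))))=419050 / 938691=0.45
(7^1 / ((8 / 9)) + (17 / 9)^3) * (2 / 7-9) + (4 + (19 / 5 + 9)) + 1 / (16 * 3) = -45123973 / 408240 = -110.53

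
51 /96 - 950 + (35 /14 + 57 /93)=-938785 /992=-946.36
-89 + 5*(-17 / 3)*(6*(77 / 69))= -19231 / 69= -278.71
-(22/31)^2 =-484/961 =-0.50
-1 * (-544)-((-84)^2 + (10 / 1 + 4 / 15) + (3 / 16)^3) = -400728469 / 61440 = -6522.27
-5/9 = -0.56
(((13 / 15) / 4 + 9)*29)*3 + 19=16417 / 20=820.85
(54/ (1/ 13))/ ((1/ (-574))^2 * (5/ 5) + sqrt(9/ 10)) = -1156460760/ 488494955587 + 114307819608528 * sqrt(10)/ 488494955587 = 739.97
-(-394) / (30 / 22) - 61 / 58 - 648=-313303 / 870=-360.12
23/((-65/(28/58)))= -322/1885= -0.17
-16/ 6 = -8/ 3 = -2.67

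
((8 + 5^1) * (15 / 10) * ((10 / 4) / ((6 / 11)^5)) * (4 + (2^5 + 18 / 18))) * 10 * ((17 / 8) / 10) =6584570135 / 82944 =79385.73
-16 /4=-4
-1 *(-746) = 746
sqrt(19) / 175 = 0.02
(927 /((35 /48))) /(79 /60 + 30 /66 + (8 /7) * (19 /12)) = 5873472 /16543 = 355.04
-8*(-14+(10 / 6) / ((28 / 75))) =534 / 7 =76.29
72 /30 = 12 /5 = 2.40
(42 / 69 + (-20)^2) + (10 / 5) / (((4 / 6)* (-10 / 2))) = 46001 / 115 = 400.01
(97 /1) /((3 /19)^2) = 35017 /9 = 3890.78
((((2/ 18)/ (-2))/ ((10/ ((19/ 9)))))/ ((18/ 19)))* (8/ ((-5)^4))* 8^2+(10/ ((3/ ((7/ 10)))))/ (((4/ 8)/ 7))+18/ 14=33.94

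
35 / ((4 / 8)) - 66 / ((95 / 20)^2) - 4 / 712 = 4309731 / 64258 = 67.07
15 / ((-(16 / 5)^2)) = -375 / 256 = -1.46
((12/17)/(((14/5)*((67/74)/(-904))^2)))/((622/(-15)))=-1006891833600/166133401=-6060.74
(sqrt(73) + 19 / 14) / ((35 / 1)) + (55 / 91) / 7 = 797 / 6370 + sqrt(73) / 35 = 0.37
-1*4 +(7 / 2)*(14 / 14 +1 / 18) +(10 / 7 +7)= 2047 / 252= 8.12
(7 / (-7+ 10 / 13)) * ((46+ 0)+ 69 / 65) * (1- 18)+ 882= 721231 / 405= 1780.82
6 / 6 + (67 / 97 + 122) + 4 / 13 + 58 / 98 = 7698307 / 61789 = 124.59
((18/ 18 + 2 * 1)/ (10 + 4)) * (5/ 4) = 0.27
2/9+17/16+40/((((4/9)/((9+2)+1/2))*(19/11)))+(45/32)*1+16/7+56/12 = 608.85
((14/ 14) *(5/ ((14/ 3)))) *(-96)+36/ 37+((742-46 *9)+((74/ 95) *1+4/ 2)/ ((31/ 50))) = 35177956/ 152551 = 230.60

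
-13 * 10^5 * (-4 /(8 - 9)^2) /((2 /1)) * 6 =15600000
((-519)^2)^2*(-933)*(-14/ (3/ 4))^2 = -23587646998692672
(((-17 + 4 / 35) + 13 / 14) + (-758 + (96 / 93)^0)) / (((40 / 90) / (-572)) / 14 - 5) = 69635709 / 450455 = 154.59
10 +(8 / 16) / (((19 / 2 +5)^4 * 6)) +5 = 31827649 / 2121843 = 15.00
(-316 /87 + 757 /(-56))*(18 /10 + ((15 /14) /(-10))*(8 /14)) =-1186481 /39788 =-29.82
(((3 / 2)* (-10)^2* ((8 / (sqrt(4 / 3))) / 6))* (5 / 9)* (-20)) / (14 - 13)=-1924.50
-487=-487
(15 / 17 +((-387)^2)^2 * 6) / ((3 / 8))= 6101164914232 / 17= 358892053778.35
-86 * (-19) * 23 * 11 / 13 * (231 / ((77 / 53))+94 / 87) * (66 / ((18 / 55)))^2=207031192612.77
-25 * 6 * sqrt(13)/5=-30 * sqrt(13)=-108.17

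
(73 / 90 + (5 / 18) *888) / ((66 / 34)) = 378641 / 2970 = 127.49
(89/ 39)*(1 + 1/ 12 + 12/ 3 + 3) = 8633/ 468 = 18.45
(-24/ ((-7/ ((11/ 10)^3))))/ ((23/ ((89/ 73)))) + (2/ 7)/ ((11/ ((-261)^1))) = -15092229/ 2308625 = -6.54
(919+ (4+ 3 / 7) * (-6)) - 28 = 6051 / 7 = 864.43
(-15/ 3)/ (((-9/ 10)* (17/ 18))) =100/ 17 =5.88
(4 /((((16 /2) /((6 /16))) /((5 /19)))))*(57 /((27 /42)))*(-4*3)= -52.50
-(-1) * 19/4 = 19/4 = 4.75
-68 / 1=-68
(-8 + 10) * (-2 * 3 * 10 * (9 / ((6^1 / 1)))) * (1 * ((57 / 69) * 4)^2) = -1039680 / 529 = -1965.37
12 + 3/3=13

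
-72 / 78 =-12 / 13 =-0.92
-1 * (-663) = 663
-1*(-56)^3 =175616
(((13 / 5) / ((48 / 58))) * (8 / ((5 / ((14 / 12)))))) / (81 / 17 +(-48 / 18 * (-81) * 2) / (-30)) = -493 / 810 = -0.61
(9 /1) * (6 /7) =54 /7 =7.71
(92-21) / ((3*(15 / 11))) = 781 / 45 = 17.36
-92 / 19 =-4.84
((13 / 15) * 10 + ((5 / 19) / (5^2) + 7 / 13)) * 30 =68288 / 247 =276.47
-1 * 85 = -85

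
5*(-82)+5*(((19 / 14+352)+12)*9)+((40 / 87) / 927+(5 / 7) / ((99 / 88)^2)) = 7757612615 / 483894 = 16031.64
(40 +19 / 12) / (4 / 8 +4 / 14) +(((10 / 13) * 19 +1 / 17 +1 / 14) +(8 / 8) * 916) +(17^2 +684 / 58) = 1284.46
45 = 45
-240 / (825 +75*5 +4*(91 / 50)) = -3000 / 15091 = -0.20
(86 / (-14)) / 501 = -43 / 3507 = -0.01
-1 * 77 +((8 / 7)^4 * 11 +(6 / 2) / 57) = -2654198 / 45619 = -58.18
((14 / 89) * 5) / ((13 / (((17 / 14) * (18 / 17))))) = 90 / 1157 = 0.08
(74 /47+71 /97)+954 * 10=43503375 /4559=9542.31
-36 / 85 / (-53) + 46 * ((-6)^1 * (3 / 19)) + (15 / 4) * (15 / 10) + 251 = 145890887 / 684760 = 213.05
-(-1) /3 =1 /3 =0.33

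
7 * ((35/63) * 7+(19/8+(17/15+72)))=555.78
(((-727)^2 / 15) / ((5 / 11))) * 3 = 5813819 / 25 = 232552.76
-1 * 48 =-48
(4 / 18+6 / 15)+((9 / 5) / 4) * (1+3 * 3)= 461 / 90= 5.12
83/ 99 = 0.84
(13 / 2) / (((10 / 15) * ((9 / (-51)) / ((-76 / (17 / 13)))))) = 3211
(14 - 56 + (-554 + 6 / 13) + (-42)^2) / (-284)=-7595 / 1846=-4.11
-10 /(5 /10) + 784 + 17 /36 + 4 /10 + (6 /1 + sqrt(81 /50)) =9*sqrt(2) /10 + 138757 /180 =772.15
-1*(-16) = 16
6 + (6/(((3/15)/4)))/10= 18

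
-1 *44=-44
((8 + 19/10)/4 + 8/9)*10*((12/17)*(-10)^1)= -12110/51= -237.45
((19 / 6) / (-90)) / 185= -0.00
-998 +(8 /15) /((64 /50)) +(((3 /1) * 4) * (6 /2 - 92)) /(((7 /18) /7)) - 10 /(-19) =-4610401 /228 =-20221.06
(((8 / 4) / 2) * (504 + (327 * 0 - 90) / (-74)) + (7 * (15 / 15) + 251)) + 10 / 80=225949 / 296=763.34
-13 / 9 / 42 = -13 / 378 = -0.03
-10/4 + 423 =841/2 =420.50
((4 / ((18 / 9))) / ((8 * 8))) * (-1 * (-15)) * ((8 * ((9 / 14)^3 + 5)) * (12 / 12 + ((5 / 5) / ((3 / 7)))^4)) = 89656045 / 148176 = 605.06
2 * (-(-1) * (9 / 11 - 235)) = -5152 / 11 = -468.36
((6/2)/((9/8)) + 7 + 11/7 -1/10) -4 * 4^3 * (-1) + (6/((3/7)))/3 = 271.80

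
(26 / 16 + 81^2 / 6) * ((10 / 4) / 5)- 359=3017 / 16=188.56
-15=-15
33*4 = 132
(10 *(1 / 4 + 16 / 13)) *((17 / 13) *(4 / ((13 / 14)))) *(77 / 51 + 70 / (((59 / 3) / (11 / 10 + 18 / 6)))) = 522334120 / 388869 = 1343.21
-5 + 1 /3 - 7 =-35 /3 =-11.67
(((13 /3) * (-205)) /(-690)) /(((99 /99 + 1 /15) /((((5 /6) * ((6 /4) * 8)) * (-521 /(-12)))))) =6942325 /13248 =524.03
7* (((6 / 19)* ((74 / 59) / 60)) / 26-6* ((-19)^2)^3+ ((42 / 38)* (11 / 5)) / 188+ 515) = -5413484752669511 / 2739724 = -1975923396.91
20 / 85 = 4 / 17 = 0.24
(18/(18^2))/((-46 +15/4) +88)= 2/1647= 0.00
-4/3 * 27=-36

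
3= 3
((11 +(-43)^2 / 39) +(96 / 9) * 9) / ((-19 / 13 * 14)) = -3011 / 399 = -7.55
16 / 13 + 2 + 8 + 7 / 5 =821 / 65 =12.63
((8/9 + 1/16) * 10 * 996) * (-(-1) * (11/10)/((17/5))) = 625405/204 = 3065.71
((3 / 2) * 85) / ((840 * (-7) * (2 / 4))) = -17 / 392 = -0.04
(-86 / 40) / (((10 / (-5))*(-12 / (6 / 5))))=-43 / 400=-0.11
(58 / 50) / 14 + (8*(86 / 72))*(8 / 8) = 30361 / 3150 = 9.64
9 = 9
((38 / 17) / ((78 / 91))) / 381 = 133 / 19431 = 0.01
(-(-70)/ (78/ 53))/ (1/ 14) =25970/ 39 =665.90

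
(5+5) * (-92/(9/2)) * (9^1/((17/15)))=-27600/17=-1623.53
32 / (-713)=-32 / 713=-0.04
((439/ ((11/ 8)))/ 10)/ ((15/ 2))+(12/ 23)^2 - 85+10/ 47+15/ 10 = -78.76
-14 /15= -0.93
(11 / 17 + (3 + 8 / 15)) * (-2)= -2132 / 255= -8.36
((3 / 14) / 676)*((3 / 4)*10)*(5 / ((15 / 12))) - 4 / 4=-4687 / 4732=-0.99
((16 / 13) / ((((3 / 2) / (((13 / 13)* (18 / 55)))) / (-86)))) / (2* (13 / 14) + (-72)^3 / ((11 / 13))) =115584 / 2207752625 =0.00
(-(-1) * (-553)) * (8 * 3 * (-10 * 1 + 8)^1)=26544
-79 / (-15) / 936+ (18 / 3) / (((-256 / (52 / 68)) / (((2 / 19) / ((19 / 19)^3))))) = 135691 / 36279360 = 0.00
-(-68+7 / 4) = 265 / 4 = 66.25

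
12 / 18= 2 / 3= 0.67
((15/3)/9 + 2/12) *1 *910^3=4898211500/9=544245722.22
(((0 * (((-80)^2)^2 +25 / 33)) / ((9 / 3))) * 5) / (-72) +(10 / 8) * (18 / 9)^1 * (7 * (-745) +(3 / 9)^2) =-117335 / 9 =-13037.22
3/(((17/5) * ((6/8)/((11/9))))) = 220/153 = 1.44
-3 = -3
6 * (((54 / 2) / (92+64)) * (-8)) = -108 / 13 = -8.31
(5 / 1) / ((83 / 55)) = 275 / 83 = 3.31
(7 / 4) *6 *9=94.50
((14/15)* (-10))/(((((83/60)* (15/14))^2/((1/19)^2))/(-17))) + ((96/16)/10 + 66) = 2491905751/37303935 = 66.80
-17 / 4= -4.25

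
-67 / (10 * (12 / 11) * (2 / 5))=-15.35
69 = 69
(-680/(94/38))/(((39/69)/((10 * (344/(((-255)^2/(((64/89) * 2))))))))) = -307871744/8319987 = -37.00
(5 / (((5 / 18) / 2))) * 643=23148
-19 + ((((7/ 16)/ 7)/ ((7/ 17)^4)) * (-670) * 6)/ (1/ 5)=-419875501/ 9604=-43718.82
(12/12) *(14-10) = 4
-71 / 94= -0.76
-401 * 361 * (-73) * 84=887674452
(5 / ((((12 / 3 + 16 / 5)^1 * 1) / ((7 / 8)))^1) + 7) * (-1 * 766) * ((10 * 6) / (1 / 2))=-4195765 / 6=-699294.17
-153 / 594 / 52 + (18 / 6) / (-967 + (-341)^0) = -0.01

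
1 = 1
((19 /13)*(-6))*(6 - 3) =-342 /13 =-26.31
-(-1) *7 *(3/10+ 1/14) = 13/5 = 2.60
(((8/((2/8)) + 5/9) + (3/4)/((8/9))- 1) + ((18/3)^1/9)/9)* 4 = 28057/216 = 129.89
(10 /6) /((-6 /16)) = -40 /9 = -4.44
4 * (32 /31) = 128 /31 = 4.13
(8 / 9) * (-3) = -2.67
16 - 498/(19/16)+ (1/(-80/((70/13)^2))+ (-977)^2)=12254784957/12844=954125.27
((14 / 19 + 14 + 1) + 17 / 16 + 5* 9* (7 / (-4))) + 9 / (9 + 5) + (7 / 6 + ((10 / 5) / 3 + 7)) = -52.47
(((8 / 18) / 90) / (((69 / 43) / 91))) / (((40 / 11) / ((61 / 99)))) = 238693 / 5030100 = 0.05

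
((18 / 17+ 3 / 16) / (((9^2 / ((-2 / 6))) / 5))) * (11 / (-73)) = 6215 / 1608336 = 0.00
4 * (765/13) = 3060/13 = 235.38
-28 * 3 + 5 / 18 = -1507 / 18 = -83.72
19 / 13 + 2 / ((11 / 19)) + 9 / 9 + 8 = 1990 / 143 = 13.92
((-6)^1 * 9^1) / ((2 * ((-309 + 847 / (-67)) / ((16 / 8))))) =1809 / 10775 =0.17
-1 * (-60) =60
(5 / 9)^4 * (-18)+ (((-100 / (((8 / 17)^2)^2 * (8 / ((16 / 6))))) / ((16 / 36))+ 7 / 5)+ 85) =-21568208287 / 14929920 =-1444.63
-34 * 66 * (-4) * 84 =753984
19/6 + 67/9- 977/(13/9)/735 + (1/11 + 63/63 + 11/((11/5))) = 9952457/630630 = 15.78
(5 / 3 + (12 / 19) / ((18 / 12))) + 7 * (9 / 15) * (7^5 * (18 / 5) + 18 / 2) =362180462 / 1425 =254161.73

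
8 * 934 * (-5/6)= -18680/3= -6226.67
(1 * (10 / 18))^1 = 5 / 9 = 0.56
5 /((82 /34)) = 85 /41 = 2.07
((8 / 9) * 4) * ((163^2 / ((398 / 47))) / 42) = 9989944 / 37611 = 265.61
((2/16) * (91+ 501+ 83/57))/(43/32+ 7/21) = 135308/3059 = 44.23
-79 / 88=-0.90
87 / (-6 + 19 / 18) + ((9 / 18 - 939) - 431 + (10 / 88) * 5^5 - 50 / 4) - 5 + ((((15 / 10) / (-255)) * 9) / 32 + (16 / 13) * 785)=-5769320223 / 69234880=-83.33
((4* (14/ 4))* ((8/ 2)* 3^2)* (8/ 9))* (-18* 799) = -6443136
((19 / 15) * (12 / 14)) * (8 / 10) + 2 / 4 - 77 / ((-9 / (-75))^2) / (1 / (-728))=12262254311 / 3150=3892779.15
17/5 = 3.40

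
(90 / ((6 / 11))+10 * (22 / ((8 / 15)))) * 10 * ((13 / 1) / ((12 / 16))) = 100100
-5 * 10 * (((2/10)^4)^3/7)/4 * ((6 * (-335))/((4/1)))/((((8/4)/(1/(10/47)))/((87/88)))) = 821889/96250000000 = 0.00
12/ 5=2.40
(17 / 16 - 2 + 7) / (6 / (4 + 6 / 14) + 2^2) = 3007 / 2656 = 1.13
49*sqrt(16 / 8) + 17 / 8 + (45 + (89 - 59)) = 49*sqrt(2) + 617 / 8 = 146.42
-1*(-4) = 4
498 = 498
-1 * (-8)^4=-4096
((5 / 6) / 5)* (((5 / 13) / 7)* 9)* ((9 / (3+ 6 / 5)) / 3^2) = 0.02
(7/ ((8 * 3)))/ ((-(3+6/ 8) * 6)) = -7/ 540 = -0.01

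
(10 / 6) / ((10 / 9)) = 3 / 2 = 1.50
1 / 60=0.02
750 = 750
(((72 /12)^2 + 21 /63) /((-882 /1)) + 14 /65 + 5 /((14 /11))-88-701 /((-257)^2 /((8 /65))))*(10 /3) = -953067959582 /3407930253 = -279.66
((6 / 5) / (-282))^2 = 1 / 55225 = 0.00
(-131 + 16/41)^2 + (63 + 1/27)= 777113737/45387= 17121.95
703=703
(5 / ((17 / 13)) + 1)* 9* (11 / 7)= 8118 / 119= 68.22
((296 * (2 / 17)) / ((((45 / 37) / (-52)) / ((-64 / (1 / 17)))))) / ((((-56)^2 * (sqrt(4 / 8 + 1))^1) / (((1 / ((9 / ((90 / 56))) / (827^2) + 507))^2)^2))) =31151636307204391848226998056000 * sqrt(6) / 11954070239941037413019967685545768513723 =0.00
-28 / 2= -14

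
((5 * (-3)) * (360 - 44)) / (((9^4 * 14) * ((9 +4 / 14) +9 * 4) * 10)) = -79 / 693279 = -0.00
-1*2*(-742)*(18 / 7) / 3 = 1272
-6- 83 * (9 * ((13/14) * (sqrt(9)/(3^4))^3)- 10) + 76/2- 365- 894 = -12156425/30618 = -397.04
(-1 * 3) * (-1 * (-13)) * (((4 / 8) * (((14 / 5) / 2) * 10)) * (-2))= 546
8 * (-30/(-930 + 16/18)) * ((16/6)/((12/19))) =4560/4181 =1.09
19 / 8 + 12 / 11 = 305 / 88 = 3.47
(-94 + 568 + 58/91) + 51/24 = 476.76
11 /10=1.10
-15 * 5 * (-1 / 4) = 75 / 4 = 18.75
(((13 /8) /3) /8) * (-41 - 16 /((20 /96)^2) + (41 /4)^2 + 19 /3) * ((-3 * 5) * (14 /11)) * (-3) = -32568263 /28160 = -1156.54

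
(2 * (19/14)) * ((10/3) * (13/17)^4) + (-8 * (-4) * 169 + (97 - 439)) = 8890891696/1753941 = 5069.09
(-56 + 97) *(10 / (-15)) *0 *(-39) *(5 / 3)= 0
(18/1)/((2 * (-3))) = -3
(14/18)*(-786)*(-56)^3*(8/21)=40899015.11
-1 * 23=-23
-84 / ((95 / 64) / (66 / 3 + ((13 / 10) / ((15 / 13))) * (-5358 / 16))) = 47751312 / 2375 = 20105.82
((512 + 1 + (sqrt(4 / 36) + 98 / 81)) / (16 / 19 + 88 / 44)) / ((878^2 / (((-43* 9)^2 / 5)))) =732094909 / 104069340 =7.03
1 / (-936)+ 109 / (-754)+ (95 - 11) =2276143 / 27144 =83.85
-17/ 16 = -1.06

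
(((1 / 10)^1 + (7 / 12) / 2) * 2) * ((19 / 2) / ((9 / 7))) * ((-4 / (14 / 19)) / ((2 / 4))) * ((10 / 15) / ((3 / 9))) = -16967 / 135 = -125.68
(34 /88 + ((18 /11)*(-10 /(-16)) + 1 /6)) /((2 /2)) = 52 /33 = 1.58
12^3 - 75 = 1653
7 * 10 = 70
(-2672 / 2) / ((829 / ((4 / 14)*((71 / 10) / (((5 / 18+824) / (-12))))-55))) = 38178285496 / 430495555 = 88.68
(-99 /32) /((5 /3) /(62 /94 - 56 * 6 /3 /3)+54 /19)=-884241 /799328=-1.11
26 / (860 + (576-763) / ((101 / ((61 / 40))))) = 105040 / 3462993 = 0.03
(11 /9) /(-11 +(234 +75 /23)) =253 /46836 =0.01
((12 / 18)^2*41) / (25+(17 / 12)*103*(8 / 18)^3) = 39852 / 82691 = 0.48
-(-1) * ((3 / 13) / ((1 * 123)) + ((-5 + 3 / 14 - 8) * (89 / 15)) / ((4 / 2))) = -8490803 / 223860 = -37.93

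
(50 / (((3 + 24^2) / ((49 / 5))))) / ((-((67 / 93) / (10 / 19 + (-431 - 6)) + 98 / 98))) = -62985335 / 74302684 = -0.85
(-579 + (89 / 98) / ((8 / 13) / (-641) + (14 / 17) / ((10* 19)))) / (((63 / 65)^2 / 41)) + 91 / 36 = -477653891811941 / 35326306764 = -13521.20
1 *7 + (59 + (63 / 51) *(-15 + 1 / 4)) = 47.78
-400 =-400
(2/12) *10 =5/3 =1.67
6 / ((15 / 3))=6 / 5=1.20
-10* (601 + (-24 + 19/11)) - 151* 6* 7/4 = -162201/22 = -7372.77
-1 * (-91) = 91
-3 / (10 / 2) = -3 / 5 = -0.60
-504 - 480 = -984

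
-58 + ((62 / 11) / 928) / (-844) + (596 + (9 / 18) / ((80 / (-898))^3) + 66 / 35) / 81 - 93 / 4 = -403499070574987 / 4885017984000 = -82.60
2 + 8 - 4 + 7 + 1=14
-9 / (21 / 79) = -237 / 7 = -33.86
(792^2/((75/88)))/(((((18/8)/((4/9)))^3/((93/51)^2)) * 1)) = 2682448248832/142209675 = 18862.63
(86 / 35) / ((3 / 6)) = 172 / 35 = 4.91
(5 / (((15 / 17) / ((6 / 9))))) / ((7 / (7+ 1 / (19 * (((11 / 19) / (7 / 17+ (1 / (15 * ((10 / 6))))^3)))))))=41125034 / 10828125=3.80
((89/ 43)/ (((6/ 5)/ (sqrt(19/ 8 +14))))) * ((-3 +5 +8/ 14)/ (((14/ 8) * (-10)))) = -267 * sqrt(262)/ 4214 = -1.03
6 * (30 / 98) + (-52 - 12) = -3046 / 49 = -62.16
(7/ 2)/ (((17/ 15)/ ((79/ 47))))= 8295/ 1598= 5.19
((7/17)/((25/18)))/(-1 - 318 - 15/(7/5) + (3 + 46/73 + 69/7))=-10731/11446100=-0.00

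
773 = 773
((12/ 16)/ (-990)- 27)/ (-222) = 35641/ 293040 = 0.12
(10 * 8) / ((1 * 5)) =16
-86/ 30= -43/ 15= -2.87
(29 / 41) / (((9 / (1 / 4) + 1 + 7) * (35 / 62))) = 899 / 31570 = 0.03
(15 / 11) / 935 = 3 / 2057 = 0.00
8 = 8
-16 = -16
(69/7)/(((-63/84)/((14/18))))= -92/9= -10.22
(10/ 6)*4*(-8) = -160/ 3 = -53.33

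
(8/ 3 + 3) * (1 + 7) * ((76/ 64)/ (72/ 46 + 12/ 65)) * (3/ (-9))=-482885/ 47088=-10.25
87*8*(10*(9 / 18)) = 3480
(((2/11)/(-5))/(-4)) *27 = 27/110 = 0.25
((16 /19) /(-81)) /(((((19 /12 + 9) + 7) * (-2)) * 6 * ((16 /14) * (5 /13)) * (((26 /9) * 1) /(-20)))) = -28 /36081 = -0.00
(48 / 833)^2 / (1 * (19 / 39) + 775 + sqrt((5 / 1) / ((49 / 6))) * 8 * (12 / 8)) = 0.00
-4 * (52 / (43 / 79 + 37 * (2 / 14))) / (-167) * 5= 5530 / 5177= 1.07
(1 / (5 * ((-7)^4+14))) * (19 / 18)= 19 / 217350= 0.00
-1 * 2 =-2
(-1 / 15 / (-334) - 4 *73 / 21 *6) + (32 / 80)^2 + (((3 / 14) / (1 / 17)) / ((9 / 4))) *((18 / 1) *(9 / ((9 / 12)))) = 46721291 / 175350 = 266.45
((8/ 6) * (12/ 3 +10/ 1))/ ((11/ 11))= 56/ 3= 18.67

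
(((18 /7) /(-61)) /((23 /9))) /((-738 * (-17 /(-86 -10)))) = 864 /6845237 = 0.00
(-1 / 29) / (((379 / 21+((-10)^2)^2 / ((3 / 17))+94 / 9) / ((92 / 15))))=-1932 / 517910275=-0.00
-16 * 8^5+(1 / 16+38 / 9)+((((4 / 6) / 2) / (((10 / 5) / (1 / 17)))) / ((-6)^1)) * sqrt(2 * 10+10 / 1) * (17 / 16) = -75496855 / 144 -sqrt(30) / 576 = -524283.72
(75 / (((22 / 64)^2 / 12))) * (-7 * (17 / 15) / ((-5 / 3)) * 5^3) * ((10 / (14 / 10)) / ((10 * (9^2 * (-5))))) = -8704000 / 1089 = -7992.65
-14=-14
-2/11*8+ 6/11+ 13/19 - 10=-2137/209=-10.22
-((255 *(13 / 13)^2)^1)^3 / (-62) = 16581375 / 62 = 267441.53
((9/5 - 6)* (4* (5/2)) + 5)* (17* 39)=-24531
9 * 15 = 135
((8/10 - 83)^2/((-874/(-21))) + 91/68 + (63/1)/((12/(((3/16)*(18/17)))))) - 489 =-1927200173/5943200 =-324.27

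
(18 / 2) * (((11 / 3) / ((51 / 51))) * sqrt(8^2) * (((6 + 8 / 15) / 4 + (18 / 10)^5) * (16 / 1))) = 270982976 / 3125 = 86714.55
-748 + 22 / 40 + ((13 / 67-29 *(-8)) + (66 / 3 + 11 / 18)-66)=-6737257 / 12060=-558.64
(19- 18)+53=54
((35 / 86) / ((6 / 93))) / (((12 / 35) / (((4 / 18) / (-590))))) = -7595 / 1095984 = -0.01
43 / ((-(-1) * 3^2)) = 4.78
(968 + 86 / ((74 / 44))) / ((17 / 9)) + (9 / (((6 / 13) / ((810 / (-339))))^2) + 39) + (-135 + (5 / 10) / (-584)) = 6423680692795 / 9381026768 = 684.75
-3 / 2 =-1.50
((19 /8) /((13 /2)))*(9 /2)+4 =587 /104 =5.64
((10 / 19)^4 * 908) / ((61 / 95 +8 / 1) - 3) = 5675000 / 459553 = 12.35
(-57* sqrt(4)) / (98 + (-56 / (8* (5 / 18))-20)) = -95 / 44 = -2.16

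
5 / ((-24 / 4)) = -5 / 6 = -0.83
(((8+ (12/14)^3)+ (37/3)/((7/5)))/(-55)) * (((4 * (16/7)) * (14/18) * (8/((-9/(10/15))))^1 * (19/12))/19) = 918784/8251551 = 0.11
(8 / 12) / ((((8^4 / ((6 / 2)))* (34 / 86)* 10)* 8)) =43 / 2785280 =0.00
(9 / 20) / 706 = 9 / 14120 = 0.00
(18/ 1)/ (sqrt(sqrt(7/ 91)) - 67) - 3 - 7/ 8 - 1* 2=-1072946935/ 174643048 - 13467* 13^(3/ 4)/ 43660762 - 201* sqrt(13)/ 43660762 - 3* 13^(1/ 4)/ 43660762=-6.15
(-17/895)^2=289/801025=0.00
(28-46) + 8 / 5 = -82 / 5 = -16.40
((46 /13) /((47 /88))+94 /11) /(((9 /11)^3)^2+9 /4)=65684328248 /11040655743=5.95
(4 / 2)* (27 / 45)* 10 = 12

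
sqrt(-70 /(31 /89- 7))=sqrt(230510) /148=3.24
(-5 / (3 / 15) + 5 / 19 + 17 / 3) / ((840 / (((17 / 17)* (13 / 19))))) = -14131 / 909720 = -0.02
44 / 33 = 4 / 3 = 1.33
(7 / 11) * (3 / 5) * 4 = 84 / 55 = 1.53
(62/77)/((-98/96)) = -2976/3773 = -0.79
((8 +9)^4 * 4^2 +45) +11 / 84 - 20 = 1336361.13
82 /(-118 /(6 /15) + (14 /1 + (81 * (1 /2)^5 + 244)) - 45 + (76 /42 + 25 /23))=-1267392 /1183501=-1.07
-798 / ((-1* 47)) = 798 / 47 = 16.98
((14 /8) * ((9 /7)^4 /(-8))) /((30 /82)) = -89667 /54880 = -1.63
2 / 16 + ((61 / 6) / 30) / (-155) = 0.12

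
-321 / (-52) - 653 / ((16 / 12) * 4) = -24183 / 208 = -116.26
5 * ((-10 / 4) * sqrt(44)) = -25 * sqrt(11) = -82.92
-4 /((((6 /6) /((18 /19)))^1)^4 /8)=-3359232 /130321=-25.78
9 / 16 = 0.56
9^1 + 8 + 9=26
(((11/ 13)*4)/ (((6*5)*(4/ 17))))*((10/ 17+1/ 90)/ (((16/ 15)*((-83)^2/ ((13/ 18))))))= 10087/ 357125760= 0.00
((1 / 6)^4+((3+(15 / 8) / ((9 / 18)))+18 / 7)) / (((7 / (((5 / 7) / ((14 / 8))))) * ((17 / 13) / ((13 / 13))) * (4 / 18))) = 5497115 / 2938824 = 1.87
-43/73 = -0.59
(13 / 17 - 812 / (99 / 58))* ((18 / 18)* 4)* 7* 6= -44763320 / 561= -79792.01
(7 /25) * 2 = 14 /25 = 0.56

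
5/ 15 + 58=175/ 3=58.33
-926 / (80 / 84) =-9723 / 10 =-972.30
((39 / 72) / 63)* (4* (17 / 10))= 221 / 3780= 0.06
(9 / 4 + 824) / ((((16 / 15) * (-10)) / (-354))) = 1754955 / 64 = 27421.17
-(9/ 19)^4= -6561/ 130321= -0.05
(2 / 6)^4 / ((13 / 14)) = 14 / 1053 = 0.01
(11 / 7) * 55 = 605 / 7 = 86.43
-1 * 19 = -19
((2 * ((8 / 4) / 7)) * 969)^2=15023376 / 49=306599.51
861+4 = 865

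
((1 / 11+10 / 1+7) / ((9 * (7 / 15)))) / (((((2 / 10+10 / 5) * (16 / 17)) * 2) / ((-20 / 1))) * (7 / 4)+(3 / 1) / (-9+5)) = -1598000 / 436821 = -3.66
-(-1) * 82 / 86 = 41 / 43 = 0.95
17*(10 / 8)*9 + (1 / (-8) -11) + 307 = 3897 / 8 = 487.12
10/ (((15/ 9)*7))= 6/ 7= 0.86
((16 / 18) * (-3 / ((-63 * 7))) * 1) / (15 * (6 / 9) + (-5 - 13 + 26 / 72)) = -32 / 40425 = -0.00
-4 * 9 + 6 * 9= 18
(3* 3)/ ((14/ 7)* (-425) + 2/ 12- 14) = -54/ 5183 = -0.01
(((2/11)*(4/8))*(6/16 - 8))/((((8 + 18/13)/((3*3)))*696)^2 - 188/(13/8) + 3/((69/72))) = -2133963/1621113103808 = -0.00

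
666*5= 3330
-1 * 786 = -786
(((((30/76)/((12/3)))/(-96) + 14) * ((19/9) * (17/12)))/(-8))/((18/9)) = -385849/147456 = -2.62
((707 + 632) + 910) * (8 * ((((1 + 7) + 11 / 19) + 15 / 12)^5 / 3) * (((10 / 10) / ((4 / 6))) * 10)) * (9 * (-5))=-117699598840097754675 / 316940672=-371361611930.00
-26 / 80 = -13 / 40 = -0.32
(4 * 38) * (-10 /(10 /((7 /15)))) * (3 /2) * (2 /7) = -152 /5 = -30.40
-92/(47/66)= -6072/47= -129.19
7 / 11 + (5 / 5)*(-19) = -202 / 11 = -18.36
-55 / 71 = -0.77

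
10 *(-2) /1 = -20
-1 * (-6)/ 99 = 2/ 33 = 0.06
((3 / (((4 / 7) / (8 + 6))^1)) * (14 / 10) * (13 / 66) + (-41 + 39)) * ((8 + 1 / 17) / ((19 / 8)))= 1101206 / 17765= 61.99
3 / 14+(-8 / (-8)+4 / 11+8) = 9.58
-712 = -712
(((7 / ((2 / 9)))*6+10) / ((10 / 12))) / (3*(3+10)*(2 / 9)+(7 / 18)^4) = 125341344 / 4560965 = 27.48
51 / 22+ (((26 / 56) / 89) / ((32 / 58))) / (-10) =10163213 / 4385920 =2.32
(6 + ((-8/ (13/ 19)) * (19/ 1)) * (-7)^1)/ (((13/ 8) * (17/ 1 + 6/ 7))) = 53.80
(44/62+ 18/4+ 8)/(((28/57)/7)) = 46683/248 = 188.24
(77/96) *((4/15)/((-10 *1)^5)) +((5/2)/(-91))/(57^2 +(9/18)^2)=-451069979/42578172000000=-0.00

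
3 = 3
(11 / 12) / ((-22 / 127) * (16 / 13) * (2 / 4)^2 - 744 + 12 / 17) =-308737 / 250362384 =-0.00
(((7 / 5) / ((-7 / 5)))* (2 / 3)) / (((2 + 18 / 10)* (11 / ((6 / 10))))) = -2 / 209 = -0.01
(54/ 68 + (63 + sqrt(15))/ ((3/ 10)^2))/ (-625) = -23827/ 21250 - 4 * sqrt(15)/ 225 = -1.19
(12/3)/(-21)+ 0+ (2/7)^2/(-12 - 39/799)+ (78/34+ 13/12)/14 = 2822479/64154328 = 0.04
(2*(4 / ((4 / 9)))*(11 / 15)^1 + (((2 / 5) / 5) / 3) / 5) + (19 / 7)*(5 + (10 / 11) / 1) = 844429 / 28875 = 29.24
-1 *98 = -98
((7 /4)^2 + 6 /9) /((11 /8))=179 /66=2.71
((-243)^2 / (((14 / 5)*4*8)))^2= 87169610025 / 200704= 434319.25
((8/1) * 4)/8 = 4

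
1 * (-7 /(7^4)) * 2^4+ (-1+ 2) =327 /343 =0.95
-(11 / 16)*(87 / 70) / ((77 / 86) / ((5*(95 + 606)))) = -2622441 / 784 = -3344.95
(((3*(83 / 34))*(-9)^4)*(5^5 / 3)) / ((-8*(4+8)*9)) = -63028125 / 1088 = -57930.26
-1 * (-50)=50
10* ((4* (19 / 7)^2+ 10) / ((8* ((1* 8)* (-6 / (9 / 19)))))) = -14505 / 29792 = -0.49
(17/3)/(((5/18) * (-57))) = -0.36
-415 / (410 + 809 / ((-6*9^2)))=-201690 / 198451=-1.02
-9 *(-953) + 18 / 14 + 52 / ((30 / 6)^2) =1501564 / 175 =8580.37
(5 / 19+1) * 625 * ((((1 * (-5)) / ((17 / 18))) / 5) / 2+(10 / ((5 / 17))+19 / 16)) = 17675625 / 646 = 27361.65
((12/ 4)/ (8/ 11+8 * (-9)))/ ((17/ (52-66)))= 33/ 952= 0.03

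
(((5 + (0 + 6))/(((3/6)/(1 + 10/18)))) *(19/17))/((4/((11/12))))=16093/1836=8.77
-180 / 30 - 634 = -640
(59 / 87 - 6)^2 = 214369 / 7569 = 28.32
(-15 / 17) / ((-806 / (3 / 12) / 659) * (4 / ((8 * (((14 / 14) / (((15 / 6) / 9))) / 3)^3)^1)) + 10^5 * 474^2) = -106758 / 2718408846068725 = -0.00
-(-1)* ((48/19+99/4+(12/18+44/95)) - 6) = 22.41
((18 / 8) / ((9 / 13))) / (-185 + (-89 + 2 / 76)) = -247 / 20822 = -0.01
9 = 9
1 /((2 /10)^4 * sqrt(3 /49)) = 4375 * sqrt(3) /3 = 2525.91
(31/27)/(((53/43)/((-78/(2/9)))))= -326.96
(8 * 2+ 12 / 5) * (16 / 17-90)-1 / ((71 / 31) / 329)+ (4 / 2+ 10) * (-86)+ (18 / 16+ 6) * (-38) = -74473837 / 24140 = -3085.08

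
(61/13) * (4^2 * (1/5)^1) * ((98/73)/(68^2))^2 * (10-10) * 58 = 0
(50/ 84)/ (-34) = -25/ 1428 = -0.02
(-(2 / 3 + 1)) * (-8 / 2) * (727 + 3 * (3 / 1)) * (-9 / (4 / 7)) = -77280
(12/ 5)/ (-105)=-4/ 175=-0.02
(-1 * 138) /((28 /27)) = -1863 /14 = -133.07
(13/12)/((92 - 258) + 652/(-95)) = -1235/197064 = -0.01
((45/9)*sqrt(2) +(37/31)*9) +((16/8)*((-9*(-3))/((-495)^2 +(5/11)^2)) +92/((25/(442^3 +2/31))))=317771285.89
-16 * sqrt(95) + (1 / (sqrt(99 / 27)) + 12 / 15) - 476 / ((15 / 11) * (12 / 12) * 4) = -16 * sqrt(95) - 1297 / 15 + sqrt(33) / 11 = -241.89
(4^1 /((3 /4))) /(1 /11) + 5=191 /3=63.67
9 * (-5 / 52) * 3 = -135 / 52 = -2.60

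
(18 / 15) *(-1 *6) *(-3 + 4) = -36 / 5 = -7.20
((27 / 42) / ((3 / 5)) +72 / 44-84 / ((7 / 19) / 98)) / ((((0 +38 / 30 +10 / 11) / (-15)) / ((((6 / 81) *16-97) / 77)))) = -74172717775 / 387002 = -191659.78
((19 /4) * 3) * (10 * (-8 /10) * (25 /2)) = -1425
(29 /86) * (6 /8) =87 /344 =0.25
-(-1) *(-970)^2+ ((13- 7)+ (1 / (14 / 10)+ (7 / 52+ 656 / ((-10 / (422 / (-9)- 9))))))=15472108361 / 16380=944573.16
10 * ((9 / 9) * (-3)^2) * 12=1080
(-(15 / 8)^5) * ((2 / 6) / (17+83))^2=-135 / 524288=-0.00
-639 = -639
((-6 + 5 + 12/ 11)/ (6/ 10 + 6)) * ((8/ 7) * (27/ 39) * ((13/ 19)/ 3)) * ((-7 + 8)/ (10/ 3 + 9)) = 120/ 595441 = 0.00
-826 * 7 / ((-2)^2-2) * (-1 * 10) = 28910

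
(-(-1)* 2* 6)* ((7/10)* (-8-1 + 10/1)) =42/5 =8.40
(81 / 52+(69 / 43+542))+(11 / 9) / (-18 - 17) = 383955049 / 704340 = 545.13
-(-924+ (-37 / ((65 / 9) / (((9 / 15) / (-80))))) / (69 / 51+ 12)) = 5453431017 / 5902000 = 924.00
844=844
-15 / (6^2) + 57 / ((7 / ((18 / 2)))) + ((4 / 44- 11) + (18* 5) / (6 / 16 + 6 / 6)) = 117731 / 924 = 127.41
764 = 764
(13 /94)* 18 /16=117 /752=0.16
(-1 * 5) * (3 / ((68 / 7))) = -105 / 68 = -1.54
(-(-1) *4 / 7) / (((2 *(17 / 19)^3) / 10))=137180 / 34391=3.99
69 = 69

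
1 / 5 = 0.20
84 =84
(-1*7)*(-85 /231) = 85 /33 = 2.58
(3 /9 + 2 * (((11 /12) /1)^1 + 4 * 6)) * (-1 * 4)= -602 /3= -200.67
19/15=1.27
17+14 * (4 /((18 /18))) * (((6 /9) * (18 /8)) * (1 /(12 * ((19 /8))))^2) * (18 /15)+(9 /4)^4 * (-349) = -4125156441 /462080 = -8927.36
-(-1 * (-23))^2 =-529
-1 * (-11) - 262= -251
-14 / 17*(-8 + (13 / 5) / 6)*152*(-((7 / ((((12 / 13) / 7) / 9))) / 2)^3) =-70232528582307 / 5440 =-12910391283.51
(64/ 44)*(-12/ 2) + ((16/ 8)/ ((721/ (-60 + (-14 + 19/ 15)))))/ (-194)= -100697279/ 11539605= -8.73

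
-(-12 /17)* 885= 10620 /17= 624.71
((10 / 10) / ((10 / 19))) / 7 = 19 / 70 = 0.27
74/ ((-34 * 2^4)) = -37/ 272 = -0.14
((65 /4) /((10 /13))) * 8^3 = 10816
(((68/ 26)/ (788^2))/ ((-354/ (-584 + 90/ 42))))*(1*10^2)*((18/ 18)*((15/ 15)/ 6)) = 1731025/ 15002317512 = 0.00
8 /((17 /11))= 88 /17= 5.18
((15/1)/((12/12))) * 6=90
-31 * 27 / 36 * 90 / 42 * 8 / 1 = -398.57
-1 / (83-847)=1 / 764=0.00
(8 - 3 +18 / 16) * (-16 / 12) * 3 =-49 / 2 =-24.50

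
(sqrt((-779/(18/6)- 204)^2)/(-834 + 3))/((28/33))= -15301/23268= -0.66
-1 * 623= -623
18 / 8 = 9 / 4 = 2.25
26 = 26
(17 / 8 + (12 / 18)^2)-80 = -5575 / 72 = -77.43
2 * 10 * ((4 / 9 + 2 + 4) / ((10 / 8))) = 928 / 9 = 103.11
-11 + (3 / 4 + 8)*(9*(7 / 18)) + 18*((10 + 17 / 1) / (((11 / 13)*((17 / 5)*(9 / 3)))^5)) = 35919658833999 / 1829355117656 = 19.64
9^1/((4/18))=81/2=40.50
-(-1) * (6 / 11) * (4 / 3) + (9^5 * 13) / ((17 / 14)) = 118216234 / 187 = 632172.37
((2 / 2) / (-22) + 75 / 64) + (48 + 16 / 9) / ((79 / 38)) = 25.07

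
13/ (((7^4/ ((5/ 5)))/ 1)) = 13/ 2401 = 0.01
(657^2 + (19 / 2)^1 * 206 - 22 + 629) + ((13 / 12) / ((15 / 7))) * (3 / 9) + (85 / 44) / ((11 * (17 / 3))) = 434213.20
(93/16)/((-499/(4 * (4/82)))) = -93/40918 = -0.00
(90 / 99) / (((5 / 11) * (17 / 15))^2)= 990 / 289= 3.43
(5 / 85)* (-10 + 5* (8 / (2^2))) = 0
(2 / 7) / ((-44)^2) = 1 / 6776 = 0.00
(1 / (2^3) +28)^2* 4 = 50625 / 16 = 3164.06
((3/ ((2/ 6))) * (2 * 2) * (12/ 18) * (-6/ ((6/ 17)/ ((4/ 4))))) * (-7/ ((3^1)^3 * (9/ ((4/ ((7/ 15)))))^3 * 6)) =544000/ 35721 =15.23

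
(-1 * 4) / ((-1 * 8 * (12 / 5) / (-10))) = -25 / 12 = -2.08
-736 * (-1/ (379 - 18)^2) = 736/ 130321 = 0.01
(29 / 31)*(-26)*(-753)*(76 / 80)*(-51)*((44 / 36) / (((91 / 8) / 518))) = -7655236952 / 155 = -49388625.50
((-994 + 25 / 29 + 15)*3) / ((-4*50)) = 14.67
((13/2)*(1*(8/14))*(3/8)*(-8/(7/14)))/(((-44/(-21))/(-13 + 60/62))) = 43641/341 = 127.98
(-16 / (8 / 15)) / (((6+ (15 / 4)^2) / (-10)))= 14.95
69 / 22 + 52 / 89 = 7285 / 1958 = 3.72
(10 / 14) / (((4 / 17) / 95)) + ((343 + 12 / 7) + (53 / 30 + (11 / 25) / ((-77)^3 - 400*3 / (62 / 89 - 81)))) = 4349991892498657 / 6851742557100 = 634.87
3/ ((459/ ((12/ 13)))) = 4/ 663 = 0.01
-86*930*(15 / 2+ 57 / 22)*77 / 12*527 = -2729177535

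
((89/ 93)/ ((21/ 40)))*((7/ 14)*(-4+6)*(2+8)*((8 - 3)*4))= 712000/ 1953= 364.57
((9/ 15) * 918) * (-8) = -22032/ 5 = -4406.40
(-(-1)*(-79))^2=6241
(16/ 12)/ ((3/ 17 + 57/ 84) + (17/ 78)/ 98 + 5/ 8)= 346528/ 385235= 0.90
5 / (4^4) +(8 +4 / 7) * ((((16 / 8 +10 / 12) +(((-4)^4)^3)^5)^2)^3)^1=20587061758982905552759003459671737387127095816525786317344665828178787366237664219421679025190418269403919105735178889689319493366096357090330448992476532046806994080405129476135043645414908872202166141405231099638386847625 / 435456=47277019398017033989103380000000000000000000000000000000000000000000000000000000000000000000000000000000000000000000000000000000000000000000000000000000000000000000000000000000000000000000000000000000000000000000000000.00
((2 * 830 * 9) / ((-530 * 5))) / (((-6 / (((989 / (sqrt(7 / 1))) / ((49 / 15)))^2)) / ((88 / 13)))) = 964466430840 / 11580023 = 83287.09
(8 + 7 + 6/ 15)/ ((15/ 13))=13.35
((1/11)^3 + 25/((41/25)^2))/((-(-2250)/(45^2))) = 93593502/11187055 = 8.37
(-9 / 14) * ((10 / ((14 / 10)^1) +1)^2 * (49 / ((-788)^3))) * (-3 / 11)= -87723 / 75352796288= -0.00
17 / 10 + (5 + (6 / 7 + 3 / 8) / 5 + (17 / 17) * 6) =725 / 56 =12.95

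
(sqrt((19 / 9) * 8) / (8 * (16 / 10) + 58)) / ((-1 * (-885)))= sqrt(38) / 93987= 0.00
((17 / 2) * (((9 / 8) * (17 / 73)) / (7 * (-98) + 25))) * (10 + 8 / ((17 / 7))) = -17289 / 386024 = -0.04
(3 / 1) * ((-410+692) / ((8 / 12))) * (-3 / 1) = -3807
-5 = -5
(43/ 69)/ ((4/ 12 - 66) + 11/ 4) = -172/ 17365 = -0.01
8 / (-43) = -8 / 43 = -0.19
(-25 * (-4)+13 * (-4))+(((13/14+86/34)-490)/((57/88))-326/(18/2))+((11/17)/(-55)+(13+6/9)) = -73838372/101745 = -725.72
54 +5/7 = 54.71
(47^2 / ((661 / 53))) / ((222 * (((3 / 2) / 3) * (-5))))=-117077 / 366855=-0.32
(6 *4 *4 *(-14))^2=1806336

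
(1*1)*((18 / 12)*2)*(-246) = -738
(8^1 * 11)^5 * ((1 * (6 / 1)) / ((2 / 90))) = 1424876175360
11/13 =0.85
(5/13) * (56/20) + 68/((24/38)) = 4241/39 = 108.74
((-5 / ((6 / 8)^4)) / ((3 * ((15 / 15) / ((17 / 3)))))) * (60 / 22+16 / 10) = -1035776 / 8019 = -129.17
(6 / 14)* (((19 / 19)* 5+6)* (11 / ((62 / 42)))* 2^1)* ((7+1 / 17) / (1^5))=261360 / 527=495.94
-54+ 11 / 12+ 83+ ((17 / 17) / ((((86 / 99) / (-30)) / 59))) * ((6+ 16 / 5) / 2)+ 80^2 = -1518511 / 516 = -2942.85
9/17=0.53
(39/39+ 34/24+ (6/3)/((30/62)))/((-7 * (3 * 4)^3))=-131/241920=-0.00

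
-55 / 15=-3.67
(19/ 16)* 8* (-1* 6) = -57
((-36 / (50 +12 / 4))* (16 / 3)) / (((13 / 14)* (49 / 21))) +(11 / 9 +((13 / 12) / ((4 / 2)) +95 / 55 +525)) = 287478901 / 545688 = 526.82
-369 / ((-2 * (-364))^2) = -369 / 529984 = -0.00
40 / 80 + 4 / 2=5 / 2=2.50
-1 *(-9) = 9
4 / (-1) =-4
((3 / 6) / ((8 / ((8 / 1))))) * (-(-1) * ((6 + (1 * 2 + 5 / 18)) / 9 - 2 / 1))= -175 / 324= -0.54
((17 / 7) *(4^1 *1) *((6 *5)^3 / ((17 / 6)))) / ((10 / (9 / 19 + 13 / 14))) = 12085200 / 931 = 12980.88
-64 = -64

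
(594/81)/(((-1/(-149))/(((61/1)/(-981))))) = -199958/2943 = -67.94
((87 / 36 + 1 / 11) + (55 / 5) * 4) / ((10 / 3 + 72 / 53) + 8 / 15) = 1626835 / 182776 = 8.90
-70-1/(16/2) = -70.12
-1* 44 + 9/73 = -3203/73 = -43.88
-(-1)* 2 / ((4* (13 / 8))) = 4 / 13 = 0.31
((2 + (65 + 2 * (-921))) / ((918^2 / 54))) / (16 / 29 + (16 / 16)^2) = -10295 / 140454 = -0.07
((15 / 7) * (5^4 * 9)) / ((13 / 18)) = 1518750 / 91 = 16689.56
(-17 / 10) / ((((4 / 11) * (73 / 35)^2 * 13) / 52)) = -45815 / 10658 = -4.30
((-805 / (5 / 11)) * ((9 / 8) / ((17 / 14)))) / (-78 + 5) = 111573 / 4964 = 22.48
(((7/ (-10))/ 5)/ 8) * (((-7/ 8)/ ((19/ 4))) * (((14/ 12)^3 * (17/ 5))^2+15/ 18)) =1713655489/ 17729280000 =0.10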